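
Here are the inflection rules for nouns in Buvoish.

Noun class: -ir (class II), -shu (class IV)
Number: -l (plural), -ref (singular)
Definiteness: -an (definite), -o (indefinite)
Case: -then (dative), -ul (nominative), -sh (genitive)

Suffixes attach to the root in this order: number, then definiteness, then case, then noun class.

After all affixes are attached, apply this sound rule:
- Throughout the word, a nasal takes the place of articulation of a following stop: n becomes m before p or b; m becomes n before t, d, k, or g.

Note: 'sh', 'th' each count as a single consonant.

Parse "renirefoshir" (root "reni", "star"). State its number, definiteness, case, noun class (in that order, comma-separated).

Segment: reni-ref-o-sh-ir.
number: -ref → singular.
definiteness: -o → indefinite.
case: -sh → genitive.
noun class: -ir → class II.

singular, indefinite, genitive, class II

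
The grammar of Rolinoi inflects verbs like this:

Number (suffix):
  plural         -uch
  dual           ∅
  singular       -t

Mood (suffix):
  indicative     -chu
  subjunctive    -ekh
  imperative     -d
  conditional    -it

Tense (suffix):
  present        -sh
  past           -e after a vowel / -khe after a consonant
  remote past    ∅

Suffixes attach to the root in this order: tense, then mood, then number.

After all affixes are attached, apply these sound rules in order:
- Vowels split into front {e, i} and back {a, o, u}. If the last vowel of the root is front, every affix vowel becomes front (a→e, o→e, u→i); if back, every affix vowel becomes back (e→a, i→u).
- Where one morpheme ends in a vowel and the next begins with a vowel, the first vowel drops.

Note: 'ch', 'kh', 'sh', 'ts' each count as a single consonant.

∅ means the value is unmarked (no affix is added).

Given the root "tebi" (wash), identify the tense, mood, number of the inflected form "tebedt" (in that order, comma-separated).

Segment: tebi-e-d-t.
tense: -e/khe → past.
mood: -d → imperative.
number: -t → singular.

past, imperative, singular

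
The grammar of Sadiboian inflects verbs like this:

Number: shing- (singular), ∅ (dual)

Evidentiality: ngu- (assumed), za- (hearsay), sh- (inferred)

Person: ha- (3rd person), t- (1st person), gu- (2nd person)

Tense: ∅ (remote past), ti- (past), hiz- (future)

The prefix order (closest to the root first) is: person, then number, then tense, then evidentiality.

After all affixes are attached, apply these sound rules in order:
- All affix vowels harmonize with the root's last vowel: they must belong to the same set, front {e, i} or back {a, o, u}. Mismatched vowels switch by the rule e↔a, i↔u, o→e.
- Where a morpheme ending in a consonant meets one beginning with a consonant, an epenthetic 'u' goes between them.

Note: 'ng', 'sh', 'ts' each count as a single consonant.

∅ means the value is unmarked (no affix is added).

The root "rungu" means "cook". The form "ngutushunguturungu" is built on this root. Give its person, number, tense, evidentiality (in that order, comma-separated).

1st person, singular, past, assumed

Segment: ngu-ti-shing-t-rungu.
person: t- → 1st person.
number: shing- → singular.
tense: ti- → past.
evidentiality: ngu- → assumed.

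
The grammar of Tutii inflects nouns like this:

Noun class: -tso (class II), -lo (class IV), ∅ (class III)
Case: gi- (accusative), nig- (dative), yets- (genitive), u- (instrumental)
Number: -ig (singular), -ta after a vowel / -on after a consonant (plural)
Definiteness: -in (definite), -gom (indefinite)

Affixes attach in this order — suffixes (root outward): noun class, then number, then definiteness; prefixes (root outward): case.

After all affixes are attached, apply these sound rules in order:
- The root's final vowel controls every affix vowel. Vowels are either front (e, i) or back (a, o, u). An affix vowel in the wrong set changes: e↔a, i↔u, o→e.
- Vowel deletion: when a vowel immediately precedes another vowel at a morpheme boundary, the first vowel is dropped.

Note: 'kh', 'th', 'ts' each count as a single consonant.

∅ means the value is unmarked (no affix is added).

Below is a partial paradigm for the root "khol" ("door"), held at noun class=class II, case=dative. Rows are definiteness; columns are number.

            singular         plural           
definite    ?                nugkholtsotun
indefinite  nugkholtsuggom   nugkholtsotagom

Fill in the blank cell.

nugkholtsugun

Attach noun class class II -tso → kholtso.
Attach number singular -ig → kholtsoig.
Attach case dative nig- → nigkholtsoig.
Attach definiteness definite -in → nigkholtsoigin.
Apply vowel harmony: nigkholtsoigin → nugkholtsougun.
Apply vowel deletion: nugkholtsougun → nugkholtsugun.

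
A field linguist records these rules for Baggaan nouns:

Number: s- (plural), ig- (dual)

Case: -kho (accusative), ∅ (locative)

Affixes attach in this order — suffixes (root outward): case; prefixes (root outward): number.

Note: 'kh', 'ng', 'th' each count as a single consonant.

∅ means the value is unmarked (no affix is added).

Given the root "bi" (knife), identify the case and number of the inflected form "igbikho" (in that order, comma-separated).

accusative, dual

Segment: ig-bi-kho.
case: -kho → accusative.
number: ig- → dual.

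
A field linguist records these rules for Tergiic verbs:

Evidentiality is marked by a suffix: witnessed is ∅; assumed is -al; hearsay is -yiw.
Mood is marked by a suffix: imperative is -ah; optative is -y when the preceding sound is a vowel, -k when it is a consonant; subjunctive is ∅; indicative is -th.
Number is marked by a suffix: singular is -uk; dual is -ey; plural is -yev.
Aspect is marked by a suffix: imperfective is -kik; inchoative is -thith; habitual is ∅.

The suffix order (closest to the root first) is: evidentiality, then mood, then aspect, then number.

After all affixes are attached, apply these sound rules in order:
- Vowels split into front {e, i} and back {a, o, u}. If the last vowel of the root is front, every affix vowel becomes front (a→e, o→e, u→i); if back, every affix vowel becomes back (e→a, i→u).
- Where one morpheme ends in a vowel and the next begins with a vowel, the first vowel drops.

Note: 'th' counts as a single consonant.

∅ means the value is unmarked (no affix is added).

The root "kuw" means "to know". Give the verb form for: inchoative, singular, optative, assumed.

kuwalkthuthuk

Attach evidentiality assumed -al → kuwal.
Attach mood optative -k (after consonant 'l') → kuwalk.
Attach aspect inchoative -thith → kuwalkthith.
Attach number singular -uk → kuwalkthithuk.
Apply vowel harmony: kuwalkthithuk → kuwalkthuthuk.
Vowel deletion: no change.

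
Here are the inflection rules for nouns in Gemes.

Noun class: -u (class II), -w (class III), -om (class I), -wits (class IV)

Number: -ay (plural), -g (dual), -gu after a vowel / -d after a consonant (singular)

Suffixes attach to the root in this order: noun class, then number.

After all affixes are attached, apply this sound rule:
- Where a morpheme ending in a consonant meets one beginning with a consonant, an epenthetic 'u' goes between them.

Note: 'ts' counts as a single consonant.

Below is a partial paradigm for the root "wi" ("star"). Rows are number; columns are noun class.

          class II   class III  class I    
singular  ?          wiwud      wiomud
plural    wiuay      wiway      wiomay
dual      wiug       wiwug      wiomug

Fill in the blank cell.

Attach noun class class II -u → wiu.
Attach number singular -gu (after vowel 'u') → wiugu.
Epenthesis: no change.

wiugu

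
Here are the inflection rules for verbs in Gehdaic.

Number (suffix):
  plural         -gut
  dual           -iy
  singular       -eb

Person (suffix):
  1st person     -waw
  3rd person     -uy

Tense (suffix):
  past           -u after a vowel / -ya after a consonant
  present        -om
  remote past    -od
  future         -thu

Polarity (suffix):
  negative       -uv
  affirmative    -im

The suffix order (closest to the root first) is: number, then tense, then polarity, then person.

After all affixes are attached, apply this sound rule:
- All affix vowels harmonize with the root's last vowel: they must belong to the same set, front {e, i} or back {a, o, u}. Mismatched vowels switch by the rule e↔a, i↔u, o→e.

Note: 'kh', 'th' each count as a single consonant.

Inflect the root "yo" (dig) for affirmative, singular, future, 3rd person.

Attach number singular -eb → yoeb.
Attach tense future -thu → yoebthu.
Attach polarity affirmative -im → yoebthuim.
Attach person 3rd person -uy → yoebthuimuy.
Apply vowel harmony: yoebthuimuy → yoabthuumuy.

yoabthuumuy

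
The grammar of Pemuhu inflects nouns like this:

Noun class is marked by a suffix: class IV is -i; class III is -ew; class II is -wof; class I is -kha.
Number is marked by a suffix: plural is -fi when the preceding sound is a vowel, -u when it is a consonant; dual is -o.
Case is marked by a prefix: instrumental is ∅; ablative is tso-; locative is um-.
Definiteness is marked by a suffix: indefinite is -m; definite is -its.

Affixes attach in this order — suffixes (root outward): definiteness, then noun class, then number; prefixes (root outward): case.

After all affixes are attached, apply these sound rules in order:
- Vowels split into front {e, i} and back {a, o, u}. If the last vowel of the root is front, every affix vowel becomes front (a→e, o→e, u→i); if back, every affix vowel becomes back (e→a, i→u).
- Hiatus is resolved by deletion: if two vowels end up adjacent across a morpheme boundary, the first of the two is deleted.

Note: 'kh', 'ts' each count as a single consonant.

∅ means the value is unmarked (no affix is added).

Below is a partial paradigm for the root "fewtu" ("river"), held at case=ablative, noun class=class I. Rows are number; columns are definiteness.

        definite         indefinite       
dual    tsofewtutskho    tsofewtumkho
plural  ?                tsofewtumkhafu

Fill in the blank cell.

tsofewtutskhafu

Attach case ablative tso- → tsofewtu.
Attach definiteness definite -its → tsofewtuits.
Attach noun class class I -kha → tsofewtuitskha.
Attach number plural -fi (after vowel 'a') → tsofewtuitskhafi.
Apply vowel harmony: tsofewtuitskhafi → tsofewtuutskhafu.
Apply vowel deletion: tsofewtuutskhafu → tsofewtutskhafu.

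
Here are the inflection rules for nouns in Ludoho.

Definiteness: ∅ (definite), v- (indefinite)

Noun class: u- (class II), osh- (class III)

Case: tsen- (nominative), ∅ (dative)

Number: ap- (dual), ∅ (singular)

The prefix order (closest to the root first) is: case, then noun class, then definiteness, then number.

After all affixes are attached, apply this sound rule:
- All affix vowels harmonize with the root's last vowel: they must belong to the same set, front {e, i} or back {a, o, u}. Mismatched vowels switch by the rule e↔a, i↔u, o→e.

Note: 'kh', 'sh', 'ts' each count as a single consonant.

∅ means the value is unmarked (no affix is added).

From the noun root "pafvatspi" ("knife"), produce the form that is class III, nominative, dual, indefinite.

epveshtsenpafvatspi

Attach case nominative tsen- → tsenpafvatspi.
Attach noun class class III osh- → oshtsenpafvatspi.
Attach definiteness indefinite v- → voshtsenpafvatspi.
Attach number dual ap- → apvoshtsenpafvatspi.
Apply vowel harmony: apvoshtsenpafvatspi → epveshtsenpafvatspi.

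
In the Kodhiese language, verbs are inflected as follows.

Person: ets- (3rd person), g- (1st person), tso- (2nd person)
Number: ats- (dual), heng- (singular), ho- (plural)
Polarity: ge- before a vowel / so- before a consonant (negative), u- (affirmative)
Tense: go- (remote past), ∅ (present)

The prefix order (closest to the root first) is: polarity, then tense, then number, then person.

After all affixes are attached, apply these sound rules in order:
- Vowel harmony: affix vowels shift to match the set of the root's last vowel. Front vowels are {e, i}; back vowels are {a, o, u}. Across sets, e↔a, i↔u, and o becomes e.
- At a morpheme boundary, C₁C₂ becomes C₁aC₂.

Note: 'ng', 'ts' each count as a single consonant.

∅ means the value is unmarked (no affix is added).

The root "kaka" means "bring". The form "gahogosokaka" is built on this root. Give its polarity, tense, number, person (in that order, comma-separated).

Segment: g-ho-go-so-kaka.
polarity: ge/so- → negative.
tense: go- → remote past.
number: ho- → plural.
person: g- → 1st person.

negative, remote past, plural, 1st person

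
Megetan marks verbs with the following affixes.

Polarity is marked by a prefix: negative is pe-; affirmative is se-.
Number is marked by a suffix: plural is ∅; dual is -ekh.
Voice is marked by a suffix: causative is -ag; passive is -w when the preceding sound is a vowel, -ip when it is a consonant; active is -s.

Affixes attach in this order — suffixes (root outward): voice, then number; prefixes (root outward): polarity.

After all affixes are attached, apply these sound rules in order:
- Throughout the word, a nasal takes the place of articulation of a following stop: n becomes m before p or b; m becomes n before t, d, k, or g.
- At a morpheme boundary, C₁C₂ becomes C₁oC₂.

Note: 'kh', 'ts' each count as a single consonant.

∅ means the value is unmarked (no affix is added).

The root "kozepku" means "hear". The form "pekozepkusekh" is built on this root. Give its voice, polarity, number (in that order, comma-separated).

Segment: pe-kozepku-s-ekh.
voice: -s → active.
polarity: pe- → negative.
number: -ekh → dual.

active, negative, dual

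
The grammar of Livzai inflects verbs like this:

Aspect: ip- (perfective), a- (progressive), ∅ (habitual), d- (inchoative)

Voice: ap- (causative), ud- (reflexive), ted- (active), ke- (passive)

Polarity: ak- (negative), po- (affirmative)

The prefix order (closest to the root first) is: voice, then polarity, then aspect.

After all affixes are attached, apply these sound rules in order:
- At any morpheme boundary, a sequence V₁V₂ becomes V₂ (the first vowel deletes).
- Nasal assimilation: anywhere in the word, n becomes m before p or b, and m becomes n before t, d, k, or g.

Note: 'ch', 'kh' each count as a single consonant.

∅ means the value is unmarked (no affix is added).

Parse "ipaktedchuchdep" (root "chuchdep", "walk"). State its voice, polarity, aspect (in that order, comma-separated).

active, negative, perfective

Segment: ip-ak-ted-chuchdep.
voice: ted- → active.
polarity: ak- → negative.
aspect: ip- → perfective.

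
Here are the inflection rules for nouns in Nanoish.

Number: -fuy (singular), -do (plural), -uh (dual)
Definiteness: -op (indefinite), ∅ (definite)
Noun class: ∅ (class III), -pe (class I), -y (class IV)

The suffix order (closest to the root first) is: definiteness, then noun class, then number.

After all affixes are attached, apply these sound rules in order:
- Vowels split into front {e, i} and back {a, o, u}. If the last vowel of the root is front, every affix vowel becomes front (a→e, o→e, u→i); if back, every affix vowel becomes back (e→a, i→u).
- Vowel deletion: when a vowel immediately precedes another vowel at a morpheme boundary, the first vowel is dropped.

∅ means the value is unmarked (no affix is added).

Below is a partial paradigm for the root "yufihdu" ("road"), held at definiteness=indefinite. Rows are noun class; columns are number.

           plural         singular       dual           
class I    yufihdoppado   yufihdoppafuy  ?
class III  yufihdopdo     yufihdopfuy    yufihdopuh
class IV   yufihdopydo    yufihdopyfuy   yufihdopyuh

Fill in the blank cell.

Attach definiteness indefinite -op → yufihduop.
Attach noun class class I -pe → yufihduoppe.
Attach number dual -uh → yufihduoppeuh.
Apply vowel harmony: yufihduoppeuh → yufihduoppauh.
Apply vowel deletion: yufihduoppauh → yufihdoppuh.

yufihdoppuh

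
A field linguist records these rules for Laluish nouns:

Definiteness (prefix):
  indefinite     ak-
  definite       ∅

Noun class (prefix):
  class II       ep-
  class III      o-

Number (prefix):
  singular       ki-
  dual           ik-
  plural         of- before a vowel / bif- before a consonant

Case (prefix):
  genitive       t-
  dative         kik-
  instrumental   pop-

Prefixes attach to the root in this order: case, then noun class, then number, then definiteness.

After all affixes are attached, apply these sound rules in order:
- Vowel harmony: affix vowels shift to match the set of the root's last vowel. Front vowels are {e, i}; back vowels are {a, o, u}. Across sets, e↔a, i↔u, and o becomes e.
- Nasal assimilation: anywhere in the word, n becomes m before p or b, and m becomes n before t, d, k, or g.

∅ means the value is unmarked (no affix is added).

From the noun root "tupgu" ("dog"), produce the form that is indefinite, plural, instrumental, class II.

Attach case instrumental pop- → poptupgu.
Attach noun class class II ep- → eppoptupgu.
Attach number plural of- (before vowel 'e') → ofeppoptupgu.
Attach definiteness indefinite ak- → akofeppoptupgu.
Apply vowel harmony: akofeppoptupgu → akofappoptupgu.
Nasal assimilation: no change.

akofappoptupgu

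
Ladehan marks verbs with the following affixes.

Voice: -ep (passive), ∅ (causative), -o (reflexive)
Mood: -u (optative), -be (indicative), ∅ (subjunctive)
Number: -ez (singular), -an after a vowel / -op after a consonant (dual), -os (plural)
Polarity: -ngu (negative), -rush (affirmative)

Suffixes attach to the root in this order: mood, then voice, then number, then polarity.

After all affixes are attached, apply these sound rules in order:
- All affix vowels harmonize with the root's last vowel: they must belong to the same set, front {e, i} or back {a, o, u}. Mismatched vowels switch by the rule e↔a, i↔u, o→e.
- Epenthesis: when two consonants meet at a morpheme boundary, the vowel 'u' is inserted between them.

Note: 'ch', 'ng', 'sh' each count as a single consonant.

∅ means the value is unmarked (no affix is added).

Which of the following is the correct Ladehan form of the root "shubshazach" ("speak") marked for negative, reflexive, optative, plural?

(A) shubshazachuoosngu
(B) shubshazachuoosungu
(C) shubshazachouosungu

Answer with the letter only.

Attach mood optative -u → shubshazachu.
Attach voice reflexive -o → shubshazachuo.
Attach number plural -os → shubshazachuoos.
Attach polarity negative -ngu → shubshazachuoosngu.
Vowel harmony: no change.
Apply epenthesis: shubshazachuoosngu → shubshazachuoosungu.
So the correct form is shubshazachuoosungu, option (B).
(C) shubshazachouosungu is wrong: it has the affixes in the wrong order.
(A) shubshazachuoosngu is wrong: it fails to apply the sound rule(s).

B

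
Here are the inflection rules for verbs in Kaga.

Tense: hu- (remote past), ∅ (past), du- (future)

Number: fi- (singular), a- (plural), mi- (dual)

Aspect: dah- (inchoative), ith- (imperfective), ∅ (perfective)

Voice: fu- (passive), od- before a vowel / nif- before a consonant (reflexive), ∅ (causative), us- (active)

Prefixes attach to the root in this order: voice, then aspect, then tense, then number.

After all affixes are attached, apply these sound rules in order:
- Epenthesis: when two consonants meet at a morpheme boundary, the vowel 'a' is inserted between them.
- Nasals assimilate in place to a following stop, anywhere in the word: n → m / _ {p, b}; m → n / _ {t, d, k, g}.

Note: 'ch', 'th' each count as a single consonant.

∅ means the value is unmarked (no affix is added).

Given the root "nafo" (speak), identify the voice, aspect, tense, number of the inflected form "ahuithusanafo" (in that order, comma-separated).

active, imperfective, remote past, plural

Segment: a-hu-ith-us-nafo.
voice: us- → active.
aspect: ith- → imperfective.
tense: hu- → remote past.
number: a- → plural.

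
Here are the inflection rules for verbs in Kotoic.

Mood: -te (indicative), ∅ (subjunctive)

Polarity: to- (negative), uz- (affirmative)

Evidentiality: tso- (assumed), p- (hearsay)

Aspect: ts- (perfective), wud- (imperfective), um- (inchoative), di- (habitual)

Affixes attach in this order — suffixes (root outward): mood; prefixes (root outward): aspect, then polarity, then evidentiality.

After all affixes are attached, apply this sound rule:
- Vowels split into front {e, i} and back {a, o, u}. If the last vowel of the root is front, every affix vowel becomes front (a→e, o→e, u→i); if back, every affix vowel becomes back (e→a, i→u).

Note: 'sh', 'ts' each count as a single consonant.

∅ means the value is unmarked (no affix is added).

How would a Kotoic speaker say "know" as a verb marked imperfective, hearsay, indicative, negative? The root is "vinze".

ptewidvinzete

Attach mood indicative -te → vinzete.
Attach aspect imperfective wud- → wudvinzete.
Attach polarity negative to- → towudvinzete.
Attach evidentiality hearsay p- → ptowudvinzete.
Apply vowel harmony: ptowudvinzete → ptewidvinzete.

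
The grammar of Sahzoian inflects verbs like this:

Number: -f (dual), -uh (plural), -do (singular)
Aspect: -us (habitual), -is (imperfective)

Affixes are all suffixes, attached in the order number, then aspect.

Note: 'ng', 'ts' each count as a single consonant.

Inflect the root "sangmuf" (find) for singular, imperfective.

Attach number singular -do → sangmufdo.
Attach aspect imperfective -is → sangmufdois.

sangmufdois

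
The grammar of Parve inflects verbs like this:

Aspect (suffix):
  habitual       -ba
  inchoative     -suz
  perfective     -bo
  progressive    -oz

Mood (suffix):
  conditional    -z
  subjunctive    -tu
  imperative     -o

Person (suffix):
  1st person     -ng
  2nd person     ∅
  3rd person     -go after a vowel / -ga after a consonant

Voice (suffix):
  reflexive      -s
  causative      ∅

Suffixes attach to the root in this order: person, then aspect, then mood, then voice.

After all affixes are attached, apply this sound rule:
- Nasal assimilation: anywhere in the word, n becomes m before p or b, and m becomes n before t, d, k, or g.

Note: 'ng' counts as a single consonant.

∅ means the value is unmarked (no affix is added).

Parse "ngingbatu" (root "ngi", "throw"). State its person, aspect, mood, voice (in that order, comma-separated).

Segment: ngi-ng-ba-tu.
person: -ng → 1st person.
aspect: -ba → habitual.
mood: -tu → subjunctive.
voice: ∅ → causative.

1st person, habitual, subjunctive, causative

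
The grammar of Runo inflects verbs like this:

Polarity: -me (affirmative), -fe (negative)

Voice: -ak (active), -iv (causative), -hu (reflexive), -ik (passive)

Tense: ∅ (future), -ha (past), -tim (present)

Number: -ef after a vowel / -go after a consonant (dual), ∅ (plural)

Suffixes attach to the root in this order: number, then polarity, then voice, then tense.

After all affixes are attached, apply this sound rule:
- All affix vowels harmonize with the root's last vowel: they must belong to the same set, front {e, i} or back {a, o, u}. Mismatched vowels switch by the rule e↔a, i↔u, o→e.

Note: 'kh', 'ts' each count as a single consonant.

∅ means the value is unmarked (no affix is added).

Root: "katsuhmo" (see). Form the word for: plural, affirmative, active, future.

number = plural: zero marking, form stays katsuhmo.
Attach polarity affirmative -me → katsuhmome.
Attach voice active -ak → katsuhmomeak.
tense = future: zero marking, form stays katsuhmomeak.
Apply vowel harmony: katsuhmomeak → katsuhmomaak.

katsuhmomaak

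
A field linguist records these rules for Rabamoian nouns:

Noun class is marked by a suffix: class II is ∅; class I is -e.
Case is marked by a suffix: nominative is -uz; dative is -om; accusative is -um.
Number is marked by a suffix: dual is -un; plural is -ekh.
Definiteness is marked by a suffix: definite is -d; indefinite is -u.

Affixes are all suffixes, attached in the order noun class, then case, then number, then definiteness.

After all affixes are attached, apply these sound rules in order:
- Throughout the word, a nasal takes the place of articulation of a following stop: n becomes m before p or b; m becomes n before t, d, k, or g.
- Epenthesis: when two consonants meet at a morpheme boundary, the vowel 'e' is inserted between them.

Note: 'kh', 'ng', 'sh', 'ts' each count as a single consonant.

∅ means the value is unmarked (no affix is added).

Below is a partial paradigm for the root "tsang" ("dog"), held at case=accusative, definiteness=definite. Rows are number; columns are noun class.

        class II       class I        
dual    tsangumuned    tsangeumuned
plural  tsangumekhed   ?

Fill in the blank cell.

Attach noun class class I -e → tsange.
Attach case accusative -um → tsangeum.
Attach number plural -ekh → tsangeumekh.
Attach definiteness definite -d → tsangeumekhd.
Nasal assimilation: no change.
Apply epenthesis: tsangeumekhd → tsangeumekhed.

tsangeumekhed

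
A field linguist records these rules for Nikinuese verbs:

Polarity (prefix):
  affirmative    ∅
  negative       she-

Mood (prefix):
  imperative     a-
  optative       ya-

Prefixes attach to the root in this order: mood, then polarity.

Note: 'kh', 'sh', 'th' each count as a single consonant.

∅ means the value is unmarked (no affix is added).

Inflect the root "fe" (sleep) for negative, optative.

sheyafe

Attach mood optative ya- → yafe.
Attach polarity negative she- → sheyafe.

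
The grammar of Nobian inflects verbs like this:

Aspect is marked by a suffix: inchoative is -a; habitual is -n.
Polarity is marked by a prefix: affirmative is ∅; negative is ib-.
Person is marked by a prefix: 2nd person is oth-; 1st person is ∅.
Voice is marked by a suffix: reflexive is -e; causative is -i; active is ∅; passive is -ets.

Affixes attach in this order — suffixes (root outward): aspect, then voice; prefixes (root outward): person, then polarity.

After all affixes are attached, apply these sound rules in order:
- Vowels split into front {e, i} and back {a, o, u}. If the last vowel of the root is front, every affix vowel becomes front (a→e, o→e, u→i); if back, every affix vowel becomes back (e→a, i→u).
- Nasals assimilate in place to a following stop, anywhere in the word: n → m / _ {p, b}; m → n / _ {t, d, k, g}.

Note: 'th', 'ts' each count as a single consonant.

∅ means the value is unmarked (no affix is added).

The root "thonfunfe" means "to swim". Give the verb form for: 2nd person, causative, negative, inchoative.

Attach aspect inchoative -a → thonfunfea.
Attach voice causative -i → thonfunfeai.
Attach person 2nd person oth- → oththonfunfeai.
Attach polarity negative ib- → iboththonfunfeai.
Apply vowel harmony: iboththonfunfeai → ibeththonfunfeei.
Nasal assimilation: no change.

ibeththonfunfeei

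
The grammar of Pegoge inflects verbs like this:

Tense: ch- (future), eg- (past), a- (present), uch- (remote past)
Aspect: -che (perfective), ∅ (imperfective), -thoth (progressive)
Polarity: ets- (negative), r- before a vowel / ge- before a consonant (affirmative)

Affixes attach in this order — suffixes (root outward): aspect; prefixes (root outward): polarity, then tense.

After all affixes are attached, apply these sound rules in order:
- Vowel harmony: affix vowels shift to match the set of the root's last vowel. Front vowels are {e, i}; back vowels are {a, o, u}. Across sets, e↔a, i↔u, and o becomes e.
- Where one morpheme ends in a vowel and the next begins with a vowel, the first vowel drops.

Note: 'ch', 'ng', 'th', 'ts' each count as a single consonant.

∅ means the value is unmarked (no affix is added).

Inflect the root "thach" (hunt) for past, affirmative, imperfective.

aggathach

Attach polarity affirmative ge- (before consonant 'th') → gethach.
Attach tense past eg- → eggethach.
aspect = imperfective: zero marking, form stays eggethach.
Apply vowel harmony: eggethach → aggathach.
Vowel deletion: no change.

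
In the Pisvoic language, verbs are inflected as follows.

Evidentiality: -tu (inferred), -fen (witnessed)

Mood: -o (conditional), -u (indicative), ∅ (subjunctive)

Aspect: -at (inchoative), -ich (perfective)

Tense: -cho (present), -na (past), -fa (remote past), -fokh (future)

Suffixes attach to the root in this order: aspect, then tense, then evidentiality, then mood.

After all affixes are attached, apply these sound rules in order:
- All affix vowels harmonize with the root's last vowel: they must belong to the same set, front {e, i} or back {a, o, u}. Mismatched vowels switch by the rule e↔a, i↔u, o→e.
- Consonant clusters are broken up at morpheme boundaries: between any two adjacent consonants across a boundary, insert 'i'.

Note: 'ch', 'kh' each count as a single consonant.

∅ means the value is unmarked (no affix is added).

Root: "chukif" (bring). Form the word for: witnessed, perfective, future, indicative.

Attach aspect perfective -ich → chukifich.
Attach tense future -fokh → chukifichfokh.
Attach evidentiality witnessed -fen → chukifichfokhfen.
Attach mood indicative -u → chukifichfokhfenu.
Apply vowel harmony: chukifichfokhfenu → chukifichfekhfeni.
Apply epenthesis: chukifichfekhfeni → chukifichifekhifeni.

chukifichifekhifeni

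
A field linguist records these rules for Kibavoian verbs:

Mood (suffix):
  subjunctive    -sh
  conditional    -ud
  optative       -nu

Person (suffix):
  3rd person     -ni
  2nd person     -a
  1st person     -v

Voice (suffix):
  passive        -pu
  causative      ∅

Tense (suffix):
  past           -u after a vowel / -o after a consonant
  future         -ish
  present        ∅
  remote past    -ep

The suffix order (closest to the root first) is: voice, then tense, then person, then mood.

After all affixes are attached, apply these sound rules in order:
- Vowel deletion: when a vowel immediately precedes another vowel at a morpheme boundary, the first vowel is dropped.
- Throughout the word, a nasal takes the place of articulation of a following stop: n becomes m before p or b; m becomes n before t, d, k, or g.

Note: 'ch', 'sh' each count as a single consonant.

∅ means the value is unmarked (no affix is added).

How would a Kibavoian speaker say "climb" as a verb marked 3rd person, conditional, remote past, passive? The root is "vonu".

Attach voice passive -pu → vonupu.
Attach tense remote past -ep → vonupuep.
Attach person 3rd person -ni → vonupuepni.
Attach mood conditional -ud → vonupuepniud.
Apply vowel deletion: vonupuepniud → vonupepnud.
Nasal assimilation: no change.

vonupepnud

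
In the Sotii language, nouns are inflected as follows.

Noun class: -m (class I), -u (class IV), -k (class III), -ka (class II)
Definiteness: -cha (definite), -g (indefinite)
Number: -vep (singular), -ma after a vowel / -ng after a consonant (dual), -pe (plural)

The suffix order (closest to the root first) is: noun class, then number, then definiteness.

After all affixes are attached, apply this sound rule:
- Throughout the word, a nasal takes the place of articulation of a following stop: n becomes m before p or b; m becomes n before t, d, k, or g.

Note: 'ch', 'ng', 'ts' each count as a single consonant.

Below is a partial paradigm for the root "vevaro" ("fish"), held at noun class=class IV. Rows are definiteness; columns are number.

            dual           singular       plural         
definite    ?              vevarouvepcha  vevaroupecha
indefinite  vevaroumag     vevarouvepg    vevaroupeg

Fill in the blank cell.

vevaroumacha

Attach noun class class IV -u → vevarou.
Attach number dual -ma (after vowel 'u') → vevarouma.
Attach definiteness definite -cha → vevaroumacha.
Nasal assimilation: no change.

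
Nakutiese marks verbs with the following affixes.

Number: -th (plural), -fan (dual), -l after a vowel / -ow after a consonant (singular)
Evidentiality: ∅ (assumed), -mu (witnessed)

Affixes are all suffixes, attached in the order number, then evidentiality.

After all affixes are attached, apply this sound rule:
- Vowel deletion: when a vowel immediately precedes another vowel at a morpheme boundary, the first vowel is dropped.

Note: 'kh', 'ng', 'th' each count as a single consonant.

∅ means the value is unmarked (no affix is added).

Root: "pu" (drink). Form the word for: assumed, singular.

Attach number singular -l (after vowel 'u') → pul.
evidentiality = assumed: zero marking, form stays pul.
Vowel deletion: no change.

pul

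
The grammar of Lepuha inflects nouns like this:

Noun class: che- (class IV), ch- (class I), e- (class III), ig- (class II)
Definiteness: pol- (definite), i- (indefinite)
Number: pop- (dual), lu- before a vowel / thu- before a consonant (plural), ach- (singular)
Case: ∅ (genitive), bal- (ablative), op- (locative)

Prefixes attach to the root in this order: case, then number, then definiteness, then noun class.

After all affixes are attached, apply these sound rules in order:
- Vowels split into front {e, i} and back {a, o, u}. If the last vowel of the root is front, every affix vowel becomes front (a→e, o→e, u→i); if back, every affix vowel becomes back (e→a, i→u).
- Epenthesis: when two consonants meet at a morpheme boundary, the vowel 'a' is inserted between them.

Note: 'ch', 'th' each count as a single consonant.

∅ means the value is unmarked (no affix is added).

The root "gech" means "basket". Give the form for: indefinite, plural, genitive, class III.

case = genitive: zero marking, form stays gech.
Attach number plural thu- (before consonant 'g') → thugech.
Attach definiteness indefinite i- → ithugech.
Attach noun class class III e- → eithugech.
Apply vowel harmony: eithugech → eithigech.
Epenthesis: no change.

eithigech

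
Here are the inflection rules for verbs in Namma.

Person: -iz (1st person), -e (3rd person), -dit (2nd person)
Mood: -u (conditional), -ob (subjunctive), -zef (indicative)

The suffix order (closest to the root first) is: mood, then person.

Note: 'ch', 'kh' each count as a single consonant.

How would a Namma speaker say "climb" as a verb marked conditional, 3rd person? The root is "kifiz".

kifizue

Attach mood conditional -u → kifizu.
Attach person 3rd person -e → kifizue.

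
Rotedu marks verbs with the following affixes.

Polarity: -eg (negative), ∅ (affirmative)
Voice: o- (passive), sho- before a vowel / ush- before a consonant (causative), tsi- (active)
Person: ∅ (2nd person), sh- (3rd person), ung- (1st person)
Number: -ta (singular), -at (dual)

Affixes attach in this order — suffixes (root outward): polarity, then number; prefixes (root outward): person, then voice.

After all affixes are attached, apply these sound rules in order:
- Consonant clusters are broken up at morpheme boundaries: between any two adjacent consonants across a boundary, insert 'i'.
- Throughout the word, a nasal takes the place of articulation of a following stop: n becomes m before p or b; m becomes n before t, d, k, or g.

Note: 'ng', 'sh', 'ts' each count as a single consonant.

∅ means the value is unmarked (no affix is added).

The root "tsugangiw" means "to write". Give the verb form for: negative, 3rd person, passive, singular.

Attach person 3rd person sh- → shtsugangiw.
Attach polarity negative -eg → shtsugangiweg.
Attach voice passive o- → oshtsugangiweg.
Attach number singular -ta → oshtsugangiwegta.
Apply epenthesis: oshtsugangiwegta → oshitsugangiwegita.
Nasal assimilation: no change.

oshitsugangiwegita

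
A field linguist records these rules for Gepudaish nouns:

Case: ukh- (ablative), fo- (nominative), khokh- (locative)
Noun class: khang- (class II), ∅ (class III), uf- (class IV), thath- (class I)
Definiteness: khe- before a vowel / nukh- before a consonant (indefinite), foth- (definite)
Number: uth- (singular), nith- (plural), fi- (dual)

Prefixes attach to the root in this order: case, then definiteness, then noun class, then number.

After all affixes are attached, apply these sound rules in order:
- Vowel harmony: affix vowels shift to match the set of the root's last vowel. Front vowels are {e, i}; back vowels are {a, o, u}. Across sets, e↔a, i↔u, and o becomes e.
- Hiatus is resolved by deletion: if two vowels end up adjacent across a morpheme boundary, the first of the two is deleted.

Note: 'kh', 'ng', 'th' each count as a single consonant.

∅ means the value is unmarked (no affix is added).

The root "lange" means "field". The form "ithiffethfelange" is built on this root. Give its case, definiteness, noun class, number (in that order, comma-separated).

Segment: uth-uf-foth-fo-lange.
case: fo- → nominative.
definiteness: foth- → definite.
noun class: uf- → class IV.
number: uth- → singular.

nominative, definite, class IV, singular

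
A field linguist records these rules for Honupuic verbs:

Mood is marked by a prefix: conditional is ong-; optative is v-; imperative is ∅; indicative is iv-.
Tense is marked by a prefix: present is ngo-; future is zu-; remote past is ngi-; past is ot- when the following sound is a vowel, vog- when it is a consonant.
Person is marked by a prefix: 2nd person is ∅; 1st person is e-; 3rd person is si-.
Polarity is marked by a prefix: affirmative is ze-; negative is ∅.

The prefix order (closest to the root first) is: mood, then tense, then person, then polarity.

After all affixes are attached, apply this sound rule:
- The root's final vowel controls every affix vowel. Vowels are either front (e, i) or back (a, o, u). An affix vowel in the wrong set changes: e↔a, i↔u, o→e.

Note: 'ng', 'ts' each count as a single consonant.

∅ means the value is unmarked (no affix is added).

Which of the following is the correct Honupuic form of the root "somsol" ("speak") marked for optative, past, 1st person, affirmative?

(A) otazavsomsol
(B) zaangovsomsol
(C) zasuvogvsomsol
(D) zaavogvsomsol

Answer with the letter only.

D

Attach mood optative v- → vsomsol.
Attach tense past vog- (before consonant 'v') → vogvsomsol.
Attach person 1st person e- → evogvsomsol.
Attach polarity affirmative ze- → zeevogvsomsol.
Apply vowel harmony: zeevogvsomsol → zaavogvsomsol.
So the correct form is zaavogvsomsol, option (D).
(B) zaangovsomsol is wrong: it uses present instead of past for tense.
(A) otazavsomsol is wrong: it has the affixes in the wrong order.
(C) zasuvogvsomsol is wrong: it uses 3rd person instead of 1st person for person.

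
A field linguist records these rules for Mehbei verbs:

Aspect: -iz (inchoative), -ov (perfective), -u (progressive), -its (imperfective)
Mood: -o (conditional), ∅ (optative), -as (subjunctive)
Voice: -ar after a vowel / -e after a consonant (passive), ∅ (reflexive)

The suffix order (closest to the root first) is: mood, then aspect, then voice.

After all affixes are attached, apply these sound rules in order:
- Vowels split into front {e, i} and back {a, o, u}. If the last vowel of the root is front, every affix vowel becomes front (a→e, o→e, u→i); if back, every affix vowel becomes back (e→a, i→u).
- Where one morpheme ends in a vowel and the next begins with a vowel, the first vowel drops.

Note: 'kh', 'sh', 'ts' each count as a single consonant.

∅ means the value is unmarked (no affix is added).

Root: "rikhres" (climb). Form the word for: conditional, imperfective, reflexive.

Attach mood conditional -o → rikhreso.
Attach aspect imperfective -its → rikhresoits.
voice = reflexive: zero marking, form stays rikhresoits.
Apply vowel harmony: rikhresoits → rikhreseits.
Apply vowel deletion: rikhreseits → rikhresits.

rikhresits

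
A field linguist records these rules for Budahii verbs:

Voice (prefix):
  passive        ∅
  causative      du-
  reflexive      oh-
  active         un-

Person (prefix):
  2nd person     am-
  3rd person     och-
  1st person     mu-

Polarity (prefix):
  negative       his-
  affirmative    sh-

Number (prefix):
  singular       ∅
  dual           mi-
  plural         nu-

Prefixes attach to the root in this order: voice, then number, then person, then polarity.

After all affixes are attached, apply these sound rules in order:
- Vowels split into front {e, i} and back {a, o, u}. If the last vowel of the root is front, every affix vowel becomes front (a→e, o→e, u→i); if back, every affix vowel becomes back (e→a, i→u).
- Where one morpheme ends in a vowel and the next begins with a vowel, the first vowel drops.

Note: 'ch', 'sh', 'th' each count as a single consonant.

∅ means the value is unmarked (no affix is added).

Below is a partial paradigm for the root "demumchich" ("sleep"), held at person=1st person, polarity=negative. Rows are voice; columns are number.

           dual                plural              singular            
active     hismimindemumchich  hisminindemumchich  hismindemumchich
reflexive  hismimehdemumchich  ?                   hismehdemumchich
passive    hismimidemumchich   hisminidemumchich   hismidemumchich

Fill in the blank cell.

Attach voice reflexive oh- → ohdemumchich.
Attach number plural nu- → nuohdemumchich.
Attach person 1st person mu- → munuohdemumchich.
Attach polarity negative his- → hismunuohdemumchich.
Apply vowel harmony: hismunuohdemumchich → hisminiehdemumchich.
Apply vowel deletion: hisminiehdemumchich → hisminehdemumchich.

hisminehdemumchich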